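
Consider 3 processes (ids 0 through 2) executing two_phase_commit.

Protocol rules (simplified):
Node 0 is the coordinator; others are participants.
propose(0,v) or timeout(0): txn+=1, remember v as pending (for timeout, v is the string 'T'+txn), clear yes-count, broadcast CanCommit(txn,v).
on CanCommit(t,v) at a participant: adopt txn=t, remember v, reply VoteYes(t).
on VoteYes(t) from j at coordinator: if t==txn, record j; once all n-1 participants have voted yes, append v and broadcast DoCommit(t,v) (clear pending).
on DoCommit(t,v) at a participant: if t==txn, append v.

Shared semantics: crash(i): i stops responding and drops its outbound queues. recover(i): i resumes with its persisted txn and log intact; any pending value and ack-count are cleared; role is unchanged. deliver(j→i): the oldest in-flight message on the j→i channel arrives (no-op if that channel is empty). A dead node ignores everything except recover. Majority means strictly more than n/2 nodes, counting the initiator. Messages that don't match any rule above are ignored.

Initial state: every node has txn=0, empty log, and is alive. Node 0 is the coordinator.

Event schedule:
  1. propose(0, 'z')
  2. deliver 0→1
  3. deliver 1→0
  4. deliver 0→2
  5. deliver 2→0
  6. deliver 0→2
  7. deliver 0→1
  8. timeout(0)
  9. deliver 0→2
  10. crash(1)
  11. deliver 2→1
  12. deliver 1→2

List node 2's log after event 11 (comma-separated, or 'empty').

e1 propose(0,'z'): 0[coor,t=1,-]
e2 deliver 0→1: 1[part,t=1,-]
e3 deliver 1→0: ·
e4 deliver 0→2: 2[part,t=1,-]
e5 deliver 2→0: 0[coor,t=1,z]
e6 deliver 0→2: 2[part,t=1,z]
e7 deliver 0→1: 1[part,t=1,z]
e8 timeout(0): 0[coor,t=2,z]
e9 deliver 0→2: 2[part,t=2,z]
e10 crash(1): 1[✗part,t=1,z]
e11 deliver 2→1: ·

z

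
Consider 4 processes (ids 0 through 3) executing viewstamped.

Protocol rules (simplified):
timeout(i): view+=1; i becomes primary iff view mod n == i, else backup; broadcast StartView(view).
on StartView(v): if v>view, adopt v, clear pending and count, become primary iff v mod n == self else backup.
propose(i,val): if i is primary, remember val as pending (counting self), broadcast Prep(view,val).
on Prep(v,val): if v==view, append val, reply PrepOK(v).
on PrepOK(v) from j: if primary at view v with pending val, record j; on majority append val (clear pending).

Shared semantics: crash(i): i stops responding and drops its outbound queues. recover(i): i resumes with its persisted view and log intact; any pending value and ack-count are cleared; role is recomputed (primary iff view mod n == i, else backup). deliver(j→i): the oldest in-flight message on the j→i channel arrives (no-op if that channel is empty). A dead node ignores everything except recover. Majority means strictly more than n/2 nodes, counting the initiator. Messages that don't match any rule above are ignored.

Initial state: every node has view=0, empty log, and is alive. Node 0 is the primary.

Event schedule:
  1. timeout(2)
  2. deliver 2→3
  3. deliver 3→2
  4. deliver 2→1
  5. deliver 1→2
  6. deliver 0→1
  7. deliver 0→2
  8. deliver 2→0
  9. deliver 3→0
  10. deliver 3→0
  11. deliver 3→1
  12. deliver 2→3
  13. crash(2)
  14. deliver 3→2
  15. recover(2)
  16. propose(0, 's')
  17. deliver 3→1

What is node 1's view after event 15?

1

[1] timeout(2) → N2(back v1 [-])
[2] deliver 2→3 → N3(back v1 [-])
[3] deliver 3→2 → ∅
[4] deliver 2→1 → N1(prim v1 [-])
[5] deliver 1→2 → ∅
[6] deliver 0→1 → ∅
[7] deliver 0→2 → ∅
[8] deliver 2→0 → N0(back v1 [-])
[9] deliver 3→0 → ∅
[10] deliver 3→0 → ∅
[11] deliver 3→1 → ∅
[12] deliver 2→3 → ∅
[13] crash(2) → N2(✗back v1 [-])
[14] deliver 3→2 → ∅
[15] recover(2) → N2(back v1 [-])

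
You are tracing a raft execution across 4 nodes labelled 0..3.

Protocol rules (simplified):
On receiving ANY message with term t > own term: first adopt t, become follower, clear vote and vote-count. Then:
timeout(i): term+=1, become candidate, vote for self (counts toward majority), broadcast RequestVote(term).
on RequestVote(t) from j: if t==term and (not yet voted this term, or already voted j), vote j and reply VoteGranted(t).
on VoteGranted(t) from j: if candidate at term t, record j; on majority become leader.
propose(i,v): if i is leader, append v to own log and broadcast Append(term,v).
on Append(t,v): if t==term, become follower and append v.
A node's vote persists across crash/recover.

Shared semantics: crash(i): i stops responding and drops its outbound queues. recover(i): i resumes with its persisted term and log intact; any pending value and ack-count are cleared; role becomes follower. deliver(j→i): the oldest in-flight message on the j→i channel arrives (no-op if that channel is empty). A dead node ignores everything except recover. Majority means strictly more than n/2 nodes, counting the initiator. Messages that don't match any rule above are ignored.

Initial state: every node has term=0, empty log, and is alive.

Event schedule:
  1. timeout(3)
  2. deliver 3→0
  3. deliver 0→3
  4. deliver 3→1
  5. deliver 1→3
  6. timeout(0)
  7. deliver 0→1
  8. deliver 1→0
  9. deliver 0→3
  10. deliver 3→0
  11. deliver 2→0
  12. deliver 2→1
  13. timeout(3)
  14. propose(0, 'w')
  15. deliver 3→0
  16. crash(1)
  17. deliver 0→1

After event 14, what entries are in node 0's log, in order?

w

1. timeout(3):  <3:cand t1 ->
2. deliver 3→0:  <0:foll t1 ->
3. deliver 0→3:  nop
4. deliver 3→1:  <1:foll t1 ->
5. deliver 1→3:  <3:lead t1 ->
6. timeout(0):  <0:cand t2 ->
7. deliver 0→1:  <1:foll t2 ->
8. deliver 1→0:  nop
9. deliver 0→3:  <3:foll t2 ->
10. deliver 3→0:  <0:lead t2 ->
11. deliver 2→0:  nop
12. deliver 2→1:  nop
13. timeout(3):  <3:cand t3 ->
14. propose(0,'w'):  <0:lead t2 w>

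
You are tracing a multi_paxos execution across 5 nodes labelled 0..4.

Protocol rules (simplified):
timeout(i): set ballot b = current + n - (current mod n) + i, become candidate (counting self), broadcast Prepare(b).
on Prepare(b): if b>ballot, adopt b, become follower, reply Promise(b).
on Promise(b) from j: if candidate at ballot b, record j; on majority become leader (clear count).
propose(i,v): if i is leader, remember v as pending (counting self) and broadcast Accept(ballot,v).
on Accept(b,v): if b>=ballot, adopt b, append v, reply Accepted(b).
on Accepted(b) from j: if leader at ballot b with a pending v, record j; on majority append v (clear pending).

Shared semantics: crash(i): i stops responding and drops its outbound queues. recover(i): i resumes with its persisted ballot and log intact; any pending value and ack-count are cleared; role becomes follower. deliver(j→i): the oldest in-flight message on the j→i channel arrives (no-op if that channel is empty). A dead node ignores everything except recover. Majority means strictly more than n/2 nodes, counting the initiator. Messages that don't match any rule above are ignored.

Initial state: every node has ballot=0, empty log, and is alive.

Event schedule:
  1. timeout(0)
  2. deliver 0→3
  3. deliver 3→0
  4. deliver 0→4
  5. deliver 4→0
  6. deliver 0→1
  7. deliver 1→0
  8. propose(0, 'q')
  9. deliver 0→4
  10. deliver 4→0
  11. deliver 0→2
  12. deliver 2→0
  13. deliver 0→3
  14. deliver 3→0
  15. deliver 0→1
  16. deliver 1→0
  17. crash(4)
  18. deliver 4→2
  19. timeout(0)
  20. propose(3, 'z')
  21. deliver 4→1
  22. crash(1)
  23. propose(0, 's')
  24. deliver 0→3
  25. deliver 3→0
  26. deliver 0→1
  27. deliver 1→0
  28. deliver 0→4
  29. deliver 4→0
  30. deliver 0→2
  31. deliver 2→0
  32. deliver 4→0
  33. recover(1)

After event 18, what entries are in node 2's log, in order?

empty

e1 timeout(0): 0[cand,b=5,-]
e2 deliver 0→3: 3[foll,b=5,-]
e3 deliver 3→0: ·
e4 deliver 0→4: 4[foll,b=5,-]
e5 deliver 4→0: 0[lead,b=5,-]
e6 deliver 0→1: 1[foll,b=5,-]
e7 deliver 1→0: ·
e8 propose(0,'q'): ·
e9 deliver 0→4: 4[foll,b=5,q]
e10 deliver 4→0: ·
e11 deliver 0→2: 2[foll,b=5,-]
e12 deliver 2→0: ·
e13 deliver 0→3: 3[foll,b=5,q]
e14 deliver 3→0: 0[lead,b=5,q]
e15 deliver 0→1: 1[foll,b=5,q]
e16 deliver 1→0: ·
e17 crash(4): 4[✗foll,b=5,q]
e18 deliver 4→2: ·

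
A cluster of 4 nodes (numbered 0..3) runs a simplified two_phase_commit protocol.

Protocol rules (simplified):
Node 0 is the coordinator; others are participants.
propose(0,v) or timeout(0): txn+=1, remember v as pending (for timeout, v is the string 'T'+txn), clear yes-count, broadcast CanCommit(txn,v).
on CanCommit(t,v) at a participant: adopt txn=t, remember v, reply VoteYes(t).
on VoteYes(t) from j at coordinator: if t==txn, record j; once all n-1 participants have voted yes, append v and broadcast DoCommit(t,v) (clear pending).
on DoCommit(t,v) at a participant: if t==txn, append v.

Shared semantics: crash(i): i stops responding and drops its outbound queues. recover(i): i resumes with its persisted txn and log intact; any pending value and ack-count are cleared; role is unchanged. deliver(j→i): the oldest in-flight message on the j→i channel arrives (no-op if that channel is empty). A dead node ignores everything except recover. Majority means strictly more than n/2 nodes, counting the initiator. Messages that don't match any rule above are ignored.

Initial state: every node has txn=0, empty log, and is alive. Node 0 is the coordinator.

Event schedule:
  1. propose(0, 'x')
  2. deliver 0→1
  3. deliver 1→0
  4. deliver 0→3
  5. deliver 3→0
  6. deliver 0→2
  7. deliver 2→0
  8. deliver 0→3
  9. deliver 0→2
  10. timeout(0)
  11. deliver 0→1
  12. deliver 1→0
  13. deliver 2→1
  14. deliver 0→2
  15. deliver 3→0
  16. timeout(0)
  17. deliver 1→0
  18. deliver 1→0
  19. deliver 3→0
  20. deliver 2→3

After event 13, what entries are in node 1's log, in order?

x

after 1 — propose(0,'x'): n0:coor/t1/[-]
after 2 — deliver 0→1: n1:part/t1/[-]
after 3 — deliver 1→0: ·
after 4 — deliver 0→3: n3:part/t1/[-]
after 5 — deliver 3→0: ·
after 6 — deliver 0→2: n2:part/t1/[-]
after 7 — deliver 2→0: n0:coor/t1/[x]
after 8 — deliver 0→3: n3:part/t1/[x]
after 9 — deliver 0→2: n2:part/t1/[x]
after 10 — timeout(0): n0:coor/t2/[x]
after 11 — deliver 0→1: n1:part/t1/[x]
after 12 — deliver 1→0: ·
after 13 — deliver 2→1: ·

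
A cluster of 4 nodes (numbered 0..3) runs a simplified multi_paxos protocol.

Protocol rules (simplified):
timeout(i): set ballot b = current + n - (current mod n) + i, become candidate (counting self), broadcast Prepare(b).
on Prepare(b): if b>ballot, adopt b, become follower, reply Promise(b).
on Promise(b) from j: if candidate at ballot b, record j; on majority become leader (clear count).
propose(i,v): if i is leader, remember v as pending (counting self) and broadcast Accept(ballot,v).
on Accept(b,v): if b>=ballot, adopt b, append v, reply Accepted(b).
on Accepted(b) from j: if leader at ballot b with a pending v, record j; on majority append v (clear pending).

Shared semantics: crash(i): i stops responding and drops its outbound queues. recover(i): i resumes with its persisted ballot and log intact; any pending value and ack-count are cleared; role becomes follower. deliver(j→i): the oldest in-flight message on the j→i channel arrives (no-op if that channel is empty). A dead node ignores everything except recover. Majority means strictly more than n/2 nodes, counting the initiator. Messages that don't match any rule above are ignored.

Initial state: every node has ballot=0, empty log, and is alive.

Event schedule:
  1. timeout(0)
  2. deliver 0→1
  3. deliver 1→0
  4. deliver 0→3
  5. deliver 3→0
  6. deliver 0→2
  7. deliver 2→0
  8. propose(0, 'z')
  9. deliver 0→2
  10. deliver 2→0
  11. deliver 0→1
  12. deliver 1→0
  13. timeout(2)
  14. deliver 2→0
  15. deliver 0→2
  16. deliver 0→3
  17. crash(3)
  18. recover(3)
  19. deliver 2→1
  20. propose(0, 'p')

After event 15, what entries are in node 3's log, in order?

after 1 — timeout(0): n0:cand/b4/[-]
after 2 — deliver 0→1: n1:foll/b4/[-]
after 3 — deliver 1→0: ·
after 4 — deliver 0→3: n3:foll/b4/[-]
after 5 — deliver 3→0: n0:lead/b4/[-]
after 6 — deliver 0→2: n2:foll/b4/[-]
after 7 — deliver 2→0: ·
after 8 — propose(0,'z'): ·
after 9 — deliver 0→2: n2:foll/b4/[z]
after 10 — deliver 2→0: ·
after 11 — deliver 0→1: n1:foll/b4/[z]
after 12 — deliver 1→0: n0:lead/b4/[z]
after 13 — timeout(2): n2:cand/b10/[z]
after 14 — deliver 2→0: n0:foll/b10/[z]
after 15 — deliver 0→2: ·

empty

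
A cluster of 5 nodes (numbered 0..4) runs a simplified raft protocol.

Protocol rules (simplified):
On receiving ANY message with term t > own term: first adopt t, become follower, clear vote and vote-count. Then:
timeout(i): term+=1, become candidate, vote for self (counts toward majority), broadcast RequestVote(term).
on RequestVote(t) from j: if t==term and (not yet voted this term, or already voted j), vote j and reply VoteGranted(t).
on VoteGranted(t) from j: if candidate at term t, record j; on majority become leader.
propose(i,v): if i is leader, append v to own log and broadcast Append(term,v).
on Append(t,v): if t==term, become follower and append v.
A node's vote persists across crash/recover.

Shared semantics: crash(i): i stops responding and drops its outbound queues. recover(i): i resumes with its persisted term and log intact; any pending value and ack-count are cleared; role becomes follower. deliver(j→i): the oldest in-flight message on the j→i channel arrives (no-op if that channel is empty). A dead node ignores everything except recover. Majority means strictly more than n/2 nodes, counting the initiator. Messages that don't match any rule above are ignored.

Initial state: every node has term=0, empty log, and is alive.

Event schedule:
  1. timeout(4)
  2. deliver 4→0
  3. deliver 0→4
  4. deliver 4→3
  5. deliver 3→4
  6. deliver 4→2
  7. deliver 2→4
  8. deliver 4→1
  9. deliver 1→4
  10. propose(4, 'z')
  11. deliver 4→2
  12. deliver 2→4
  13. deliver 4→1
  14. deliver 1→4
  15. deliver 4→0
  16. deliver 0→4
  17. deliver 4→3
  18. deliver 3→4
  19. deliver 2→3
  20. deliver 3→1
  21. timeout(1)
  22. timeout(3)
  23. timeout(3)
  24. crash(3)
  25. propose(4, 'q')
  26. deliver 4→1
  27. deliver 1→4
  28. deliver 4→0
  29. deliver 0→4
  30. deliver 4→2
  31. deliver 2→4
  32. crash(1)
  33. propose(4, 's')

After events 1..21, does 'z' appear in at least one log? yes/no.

yes

step 1 timeout(4): 4={cand,t=1,log=-}
step 2 deliver 4→0: 0={foll,t=1,log=-}
step 3 deliver 0→4: —
step 4 deliver 4→3: 3={foll,t=1,log=-}
step 5 deliver 3→4: 4={lead,t=1,log=-}
step 6 deliver 4→2: 2={foll,t=1,log=-}
step 7 deliver 2→4: —
step 8 deliver 4→1: 1={foll,t=1,log=-}
step 9 deliver 1→4: —
step 10 propose(4,'z'): 4={lead,t=1,log=z}
step 11 deliver 4→2: 2={foll,t=1,log=z}
step 12 deliver 2→4: —
step 13 deliver 4→1: 1={foll,t=1,log=z}
step 14 deliver 1→4: —
step 15 deliver 4→0: 0={foll,t=1,log=z}
step 16 deliver 0→4: —
step 17 deliver 4→3: 3={foll,t=1,log=z}
step 18 deliver 3→4: —
step 19 deliver 2→3: —
step 20 deliver 3→1: —
step 21 timeout(1): 1={cand,t=2,log=z}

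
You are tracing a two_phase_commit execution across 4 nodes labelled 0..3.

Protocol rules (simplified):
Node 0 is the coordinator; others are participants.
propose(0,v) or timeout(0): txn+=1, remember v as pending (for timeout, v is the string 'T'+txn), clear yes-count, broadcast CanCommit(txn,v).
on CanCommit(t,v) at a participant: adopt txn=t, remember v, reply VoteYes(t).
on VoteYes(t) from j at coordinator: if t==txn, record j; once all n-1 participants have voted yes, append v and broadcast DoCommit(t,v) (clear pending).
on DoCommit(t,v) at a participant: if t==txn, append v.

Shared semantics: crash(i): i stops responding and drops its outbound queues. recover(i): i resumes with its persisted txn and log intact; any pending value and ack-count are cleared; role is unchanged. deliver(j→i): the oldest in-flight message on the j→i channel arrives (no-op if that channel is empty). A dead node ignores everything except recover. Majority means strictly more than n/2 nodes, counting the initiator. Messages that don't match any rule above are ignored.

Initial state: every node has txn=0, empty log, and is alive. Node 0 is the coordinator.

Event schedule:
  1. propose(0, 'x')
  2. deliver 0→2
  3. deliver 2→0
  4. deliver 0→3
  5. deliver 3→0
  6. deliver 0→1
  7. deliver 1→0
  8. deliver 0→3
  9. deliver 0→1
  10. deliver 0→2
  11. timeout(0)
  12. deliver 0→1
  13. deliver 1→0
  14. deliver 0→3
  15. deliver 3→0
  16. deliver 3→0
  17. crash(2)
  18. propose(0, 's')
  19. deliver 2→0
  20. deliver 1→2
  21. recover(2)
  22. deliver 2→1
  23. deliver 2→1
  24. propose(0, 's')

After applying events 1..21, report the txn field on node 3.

step 1 propose(0,'x'): 0={coor,t=1,log=-}
step 2 deliver 0→2: 2={part,t=1,log=-}
step 3 deliver 2→0: —
step 4 deliver 0→3: 3={part,t=1,log=-}
step 5 deliver 3→0: —
step 6 deliver 0→1: 1={part,t=1,log=-}
step 7 deliver 1→0: 0={coor,t=1,log=x}
step 8 deliver 0→3: 3={part,t=1,log=x}
step 9 deliver 0→1: 1={part,t=1,log=x}
step 10 deliver 0→2: 2={part,t=1,log=x}
step 11 timeout(0): 0={coor,t=2,log=x}
step 12 deliver 0→1: 1={part,t=2,log=x}
step 13 deliver 1→0: —
step 14 deliver 0→3: 3={part,t=2,log=x}
step 15 deliver 3→0: —
step 16 deliver 3→0: —
step 17 crash(2): 2={✗part,t=1,log=x}
step 18 propose(0,'s'): 0={coor,t=3,log=x}
step 19 deliver 2→0: —
step 20 deliver 1→2: —
step 21 recover(2): 2={part,t=1,log=x}

2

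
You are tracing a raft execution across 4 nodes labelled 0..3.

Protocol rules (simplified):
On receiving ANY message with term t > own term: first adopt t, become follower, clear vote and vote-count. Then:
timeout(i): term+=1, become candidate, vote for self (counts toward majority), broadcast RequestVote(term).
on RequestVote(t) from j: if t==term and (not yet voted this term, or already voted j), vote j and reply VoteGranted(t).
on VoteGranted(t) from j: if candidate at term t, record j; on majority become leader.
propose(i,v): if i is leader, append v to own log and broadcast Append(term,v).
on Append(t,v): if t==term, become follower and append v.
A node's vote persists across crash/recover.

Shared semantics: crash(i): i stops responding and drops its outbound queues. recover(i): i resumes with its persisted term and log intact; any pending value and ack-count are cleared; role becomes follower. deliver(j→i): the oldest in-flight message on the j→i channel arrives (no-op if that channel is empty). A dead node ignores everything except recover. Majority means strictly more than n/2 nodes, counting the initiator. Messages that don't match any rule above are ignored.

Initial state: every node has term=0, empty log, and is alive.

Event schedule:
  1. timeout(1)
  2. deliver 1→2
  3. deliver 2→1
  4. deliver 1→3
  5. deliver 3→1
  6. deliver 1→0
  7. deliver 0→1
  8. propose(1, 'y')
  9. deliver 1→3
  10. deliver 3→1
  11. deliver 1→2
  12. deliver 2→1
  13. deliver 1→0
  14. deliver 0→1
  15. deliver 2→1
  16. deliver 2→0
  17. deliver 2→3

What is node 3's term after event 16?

1

e1 timeout(1): 1[cand,t=1,-]
e2 deliver 1→2: 2[foll,t=1,-]
e3 deliver 2→1: ·
e4 deliver 1→3: 3[foll,t=1,-]
e5 deliver 3→1: 1[lead,t=1,-]
e6 deliver 1→0: 0[foll,t=1,-]
e7 deliver 0→1: ·
e8 propose(1,'y'): 1[lead,t=1,y]
e9 deliver 1→3: 3[foll,t=1,y]
e10 deliver 3→1: ·
e11 deliver 1→2: 2[foll,t=1,y]
e12 deliver 2→1: ·
e13 deliver 1→0: 0[foll,t=1,y]
e14 deliver 0→1: ·
e15 deliver 2→1: ·
e16 deliver 2→0: ·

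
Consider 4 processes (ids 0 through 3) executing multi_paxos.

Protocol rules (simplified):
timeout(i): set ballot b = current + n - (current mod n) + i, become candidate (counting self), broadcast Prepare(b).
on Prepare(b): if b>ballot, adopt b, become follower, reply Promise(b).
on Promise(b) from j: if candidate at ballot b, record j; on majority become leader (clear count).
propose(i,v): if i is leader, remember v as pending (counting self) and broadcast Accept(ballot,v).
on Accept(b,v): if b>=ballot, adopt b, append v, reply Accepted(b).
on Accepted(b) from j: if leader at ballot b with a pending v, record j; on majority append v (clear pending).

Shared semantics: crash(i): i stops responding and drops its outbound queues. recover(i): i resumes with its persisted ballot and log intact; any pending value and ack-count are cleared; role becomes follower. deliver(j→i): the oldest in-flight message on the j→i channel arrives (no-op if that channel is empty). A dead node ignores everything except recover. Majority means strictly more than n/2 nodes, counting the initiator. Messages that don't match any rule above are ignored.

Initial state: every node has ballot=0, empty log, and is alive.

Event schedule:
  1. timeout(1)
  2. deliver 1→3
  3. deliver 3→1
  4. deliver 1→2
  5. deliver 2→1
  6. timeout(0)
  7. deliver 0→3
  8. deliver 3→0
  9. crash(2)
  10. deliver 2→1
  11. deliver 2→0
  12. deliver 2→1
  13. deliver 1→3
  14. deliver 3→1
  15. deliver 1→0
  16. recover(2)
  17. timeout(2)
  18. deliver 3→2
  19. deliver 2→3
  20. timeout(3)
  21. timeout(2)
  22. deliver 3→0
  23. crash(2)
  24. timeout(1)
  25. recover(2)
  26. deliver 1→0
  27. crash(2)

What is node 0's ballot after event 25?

15

step 1 timeout(1): 1={cand,b=5,log=-}
step 2 deliver 1→3: 3={foll,b=5,log=-}
step 3 deliver 3→1: —
step 4 deliver 1→2: 2={foll,b=5,log=-}
step 5 deliver 2→1: 1={lead,b=5,log=-}
step 6 timeout(0): 0={cand,b=4,log=-}
step 7 deliver 0→3: —
step 8 deliver 3→0: —
step 9 crash(2): 2={✗foll,b=5,log=-}
step 10 deliver 2→1: —
step 11 deliver 2→0: —
step 12 deliver 2→1: —
step 13 deliver 1→3: —
step 14 deliver 3→1: —
step 15 deliver 1→0: 0={foll,b=5,log=-}
step 16 recover(2): 2={foll,b=5,log=-}
step 17 timeout(2): 2={cand,b=10,log=-}
step 18 deliver 3→2: —
step 19 deliver 2→3: 3={foll,b=10,log=-}
step 20 timeout(3): 3={cand,b=15,log=-}
step 21 timeout(2): 2={cand,b=14,log=-}
step 22 deliver 3→0: 0={foll,b=15,log=-}
step 23 crash(2): 2={✗cand,b=14,log=-}
step 24 timeout(1): 1={cand,b=9,log=-}
step 25 recover(2): 2={foll,b=14,log=-}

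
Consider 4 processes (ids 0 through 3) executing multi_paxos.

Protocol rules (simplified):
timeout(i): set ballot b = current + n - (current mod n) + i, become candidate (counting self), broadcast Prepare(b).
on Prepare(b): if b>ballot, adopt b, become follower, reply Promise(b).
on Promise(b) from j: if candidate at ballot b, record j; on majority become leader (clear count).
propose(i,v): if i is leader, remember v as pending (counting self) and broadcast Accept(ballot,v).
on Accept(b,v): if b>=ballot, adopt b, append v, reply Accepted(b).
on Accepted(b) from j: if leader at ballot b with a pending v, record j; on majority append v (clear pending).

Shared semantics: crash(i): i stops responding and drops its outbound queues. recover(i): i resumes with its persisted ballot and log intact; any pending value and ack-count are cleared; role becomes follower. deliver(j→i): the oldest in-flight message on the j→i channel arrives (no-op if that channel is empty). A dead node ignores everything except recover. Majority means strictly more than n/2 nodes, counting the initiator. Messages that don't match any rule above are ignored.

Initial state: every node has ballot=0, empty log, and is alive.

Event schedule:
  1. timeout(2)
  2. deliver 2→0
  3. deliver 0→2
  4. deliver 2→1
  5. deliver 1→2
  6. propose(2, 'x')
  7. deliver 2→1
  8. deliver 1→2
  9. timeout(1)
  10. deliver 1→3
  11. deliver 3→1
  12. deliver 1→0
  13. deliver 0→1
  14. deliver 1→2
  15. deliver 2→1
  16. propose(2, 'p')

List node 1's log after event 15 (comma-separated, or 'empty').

x

e1 timeout(2): 2[cand,b=6,-]
e2 deliver 2→0: 0[foll,b=6,-]
e3 deliver 0→2: ·
e4 deliver 2→1: 1[foll,b=6,-]
e5 deliver 1→2: 2[lead,b=6,-]
e6 propose(2,'x'): ·
e7 deliver 2→1: 1[foll,b=6,x]
e8 deliver 1→2: ·
e9 timeout(1): 1[cand,b=9,x]
e10 deliver 1→3: 3[foll,b=9,-]
e11 deliver 3→1: ·
e12 deliver 1→0: 0[foll,b=9,-]
e13 deliver 0→1: 1[lead,b=9,x]
e14 deliver 1→2: 2[foll,b=9,-]
e15 deliver 2→1: ·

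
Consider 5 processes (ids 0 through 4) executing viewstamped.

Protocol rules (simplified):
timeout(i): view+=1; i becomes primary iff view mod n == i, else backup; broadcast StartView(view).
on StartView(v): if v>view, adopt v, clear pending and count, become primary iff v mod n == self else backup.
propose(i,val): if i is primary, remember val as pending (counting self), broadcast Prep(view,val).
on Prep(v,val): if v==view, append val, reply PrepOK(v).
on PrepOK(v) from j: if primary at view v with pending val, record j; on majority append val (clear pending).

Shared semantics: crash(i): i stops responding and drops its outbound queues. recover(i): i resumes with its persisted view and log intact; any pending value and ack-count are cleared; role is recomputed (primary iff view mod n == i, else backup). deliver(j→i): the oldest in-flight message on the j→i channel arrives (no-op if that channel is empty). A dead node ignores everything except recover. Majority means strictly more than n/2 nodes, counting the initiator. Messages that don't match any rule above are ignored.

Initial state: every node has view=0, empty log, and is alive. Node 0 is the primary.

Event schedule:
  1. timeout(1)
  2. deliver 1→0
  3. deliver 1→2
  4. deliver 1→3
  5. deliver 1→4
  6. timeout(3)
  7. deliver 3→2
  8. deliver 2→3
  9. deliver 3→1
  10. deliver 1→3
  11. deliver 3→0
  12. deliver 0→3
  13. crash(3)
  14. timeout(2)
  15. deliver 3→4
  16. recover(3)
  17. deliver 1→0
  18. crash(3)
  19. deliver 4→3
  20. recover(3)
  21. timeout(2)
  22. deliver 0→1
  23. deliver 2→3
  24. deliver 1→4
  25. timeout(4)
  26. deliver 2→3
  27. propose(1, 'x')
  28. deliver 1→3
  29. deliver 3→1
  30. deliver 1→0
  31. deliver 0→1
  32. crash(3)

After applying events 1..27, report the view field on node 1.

after 1 — timeout(1): n1:prim/v1/[-]
after 2 — deliver 1→0: n0:back/v1/[-]
after 3 — deliver 1→2: n2:back/v1/[-]
after 4 — deliver 1→3: n3:back/v1/[-]
after 5 — deliver 1→4: n4:back/v1/[-]
after 6 — timeout(3): n3:back/v2/[-]
after 7 — deliver 3→2: n2:prim/v2/[-]
after 8 — deliver 2→3: ·
after 9 — deliver 3→1: n1:back/v2/[-]
after 10 — deliver 1→3: ·
after 11 — deliver 3→0: n0:back/v2/[-]
after 12 — deliver 0→3: ·
after 13 — crash(3): n3:✗back/v2/[-]
after 14 — timeout(2): n2:back/v3/[-]
after 15 — deliver 3→4: ·
after 16 — recover(3): n3:back/v2/[-]
after 17 — deliver 1→0: ·
after 18 — crash(3): n3:✗back/v2/[-]
after 19 — deliver 4→3: ·
after 20 — recover(3): n3:back/v2/[-]
after 21 — timeout(2): n2:back/v4/[-]
after 22 — deliver 0→1: ·
after 23 — deliver 2→3: n3:prim/v3/[-]
after 24 — deliver 1→4: ·
after 25 — timeout(4): n4:back/v2/[-]
after 26 — deliver 2→3: n3:back/v4/[-]
after 27 — propose(1,'x'): ·

2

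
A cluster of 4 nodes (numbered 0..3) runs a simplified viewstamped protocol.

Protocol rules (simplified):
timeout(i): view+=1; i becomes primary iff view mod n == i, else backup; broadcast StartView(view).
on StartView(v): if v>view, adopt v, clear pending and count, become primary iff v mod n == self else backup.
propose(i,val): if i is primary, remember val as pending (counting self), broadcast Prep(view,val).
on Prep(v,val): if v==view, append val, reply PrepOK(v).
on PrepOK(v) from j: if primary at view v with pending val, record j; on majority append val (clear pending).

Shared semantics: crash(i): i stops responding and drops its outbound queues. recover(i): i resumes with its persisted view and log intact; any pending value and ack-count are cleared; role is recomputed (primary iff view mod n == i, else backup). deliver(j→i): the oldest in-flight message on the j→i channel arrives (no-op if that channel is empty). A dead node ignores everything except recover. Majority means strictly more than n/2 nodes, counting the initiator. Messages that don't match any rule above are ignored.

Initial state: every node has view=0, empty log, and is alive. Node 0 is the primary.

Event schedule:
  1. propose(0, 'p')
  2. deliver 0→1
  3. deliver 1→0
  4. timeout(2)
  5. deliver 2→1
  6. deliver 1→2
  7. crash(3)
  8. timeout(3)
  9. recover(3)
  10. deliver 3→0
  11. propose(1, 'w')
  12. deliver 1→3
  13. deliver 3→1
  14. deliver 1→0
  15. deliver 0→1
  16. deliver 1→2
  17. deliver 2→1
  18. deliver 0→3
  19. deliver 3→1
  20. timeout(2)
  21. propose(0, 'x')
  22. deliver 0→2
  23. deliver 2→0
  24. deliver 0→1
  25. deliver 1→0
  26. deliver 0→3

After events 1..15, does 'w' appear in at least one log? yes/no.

no

e1 propose(0,'p'): ·
e2 deliver 0→1: 1[back,v=0,p]
e3 deliver 1→0: ·
e4 timeout(2): 2[back,v=1,-]
e5 deliver 2→1: 1[prim,v=1,p]
e6 deliver 1→2: ·
e7 crash(3): 3[✗back,v=0,-]
e8 timeout(3): ·
e9 recover(3): 3[back,v=0,-]
e10 deliver 3→0: ·
e11 propose(1,'w'): ·
e12 deliver 1→3: ·
e13 deliver 3→1: ·
e14 deliver 1→0: ·
e15 deliver 0→1: ·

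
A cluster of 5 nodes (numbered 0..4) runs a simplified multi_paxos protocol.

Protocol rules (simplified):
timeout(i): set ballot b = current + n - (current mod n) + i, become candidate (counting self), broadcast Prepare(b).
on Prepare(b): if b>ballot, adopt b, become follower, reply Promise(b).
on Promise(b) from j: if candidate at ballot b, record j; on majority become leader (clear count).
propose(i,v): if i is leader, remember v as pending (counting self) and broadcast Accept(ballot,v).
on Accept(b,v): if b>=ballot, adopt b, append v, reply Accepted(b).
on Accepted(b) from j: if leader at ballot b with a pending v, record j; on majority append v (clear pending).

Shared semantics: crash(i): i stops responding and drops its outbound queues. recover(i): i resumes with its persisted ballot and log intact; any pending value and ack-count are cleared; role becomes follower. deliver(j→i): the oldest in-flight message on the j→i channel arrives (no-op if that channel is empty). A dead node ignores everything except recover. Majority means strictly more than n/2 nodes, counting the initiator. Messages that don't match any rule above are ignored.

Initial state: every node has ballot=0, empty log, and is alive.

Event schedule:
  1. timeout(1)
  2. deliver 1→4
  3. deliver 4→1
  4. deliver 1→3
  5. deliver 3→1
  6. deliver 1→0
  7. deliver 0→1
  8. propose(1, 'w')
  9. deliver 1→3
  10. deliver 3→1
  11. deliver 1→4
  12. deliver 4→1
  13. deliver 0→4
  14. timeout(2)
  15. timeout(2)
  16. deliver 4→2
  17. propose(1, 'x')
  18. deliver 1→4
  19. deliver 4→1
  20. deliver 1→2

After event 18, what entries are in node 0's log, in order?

empty

e1 timeout(1): 1[cand,b=6,-]
e2 deliver 1→4: 4[foll,b=6,-]
e3 deliver 4→1: ·
e4 deliver 1→3: 3[foll,b=6,-]
e5 deliver 3→1: 1[lead,b=6,-]
e6 deliver 1→0: 0[foll,b=6,-]
e7 deliver 0→1: ·
e8 propose(1,'w'): ·
e9 deliver 1→3: 3[foll,b=6,w]
e10 deliver 3→1: ·
e11 deliver 1→4: 4[foll,b=6,w]
e12 deliver 4→1: 1[lead,b=6,w]
e13 deliver 0→4: ·
e14 timeout(2): 2[cand,b=7,-]
e15 timeout(2): 2[cand,b=12,-]
e16 deliver 4→2: ·
e17 propose(1,'x'): ·
e18 deliver 1→4: 4[foll,b=6,w,x]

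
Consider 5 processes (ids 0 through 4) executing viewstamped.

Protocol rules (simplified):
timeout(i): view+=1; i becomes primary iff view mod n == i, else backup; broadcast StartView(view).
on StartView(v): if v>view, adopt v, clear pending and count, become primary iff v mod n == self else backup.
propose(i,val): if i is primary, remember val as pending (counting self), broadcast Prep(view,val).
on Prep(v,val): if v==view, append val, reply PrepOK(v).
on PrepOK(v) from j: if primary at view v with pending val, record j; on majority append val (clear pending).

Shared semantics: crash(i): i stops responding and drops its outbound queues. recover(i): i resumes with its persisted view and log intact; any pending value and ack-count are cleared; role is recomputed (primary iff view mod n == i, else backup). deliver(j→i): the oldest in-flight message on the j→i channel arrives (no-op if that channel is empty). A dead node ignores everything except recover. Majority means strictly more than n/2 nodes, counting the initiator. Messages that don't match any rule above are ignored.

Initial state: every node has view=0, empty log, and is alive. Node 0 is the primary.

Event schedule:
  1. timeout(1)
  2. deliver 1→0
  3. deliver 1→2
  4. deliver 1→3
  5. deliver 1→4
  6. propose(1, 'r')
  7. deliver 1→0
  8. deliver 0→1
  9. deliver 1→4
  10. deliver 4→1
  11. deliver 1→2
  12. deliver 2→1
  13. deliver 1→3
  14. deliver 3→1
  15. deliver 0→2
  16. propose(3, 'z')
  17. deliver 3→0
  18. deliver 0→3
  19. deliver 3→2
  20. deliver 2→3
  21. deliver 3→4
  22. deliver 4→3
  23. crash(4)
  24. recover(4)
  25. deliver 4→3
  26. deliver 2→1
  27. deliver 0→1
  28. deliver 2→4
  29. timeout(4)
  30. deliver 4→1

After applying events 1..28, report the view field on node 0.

step 1 timeout(1): 1={prim,v=1,log=-}
step 2 deliver 1→0: 0={back,v=1,log=-}
step 3 deliver 1→2: 2={back,v=1,log=-}
step 4 deliver 1→3: 3={back,v=1,log=-}
step 5 deliver 1→4: 4={back,v=1,log=-}
step 6 propose(1,'r'): —
step 7 deliver 1→0: 0={back,v=1,log=r}
step 8 deliver 0→1: —
step 9 deliver 1→4: 4={back,v=1,log=r}
step 10 deliver 4→1: 1={prim,v=1,log=r}
step 11 deliver 1→2: 2={back,v=1,log=r}
step 12 deliver 2→1: —
step 13 deliver 1→3: 3={back,v=1,log=r}
step 14 deliver 3→1: —
step 15 deliver 0→2: —
step 16 propose(3,'z'): —
step 17 deliver 3→0: —
step 18 deliver 0→3: —
step 19 deliver 3→2: —
step 20 deliver 2→3: —
step 21 deliver 3→4: —
step 22 deliver 4→3: —
step 23 crash(4): 4={✗back,v=1,log=r}
step 24 recover(4): 4={back,v=1,log=r}
step 25 deliver 4→3: —
step 26 deliver 2→1: —
step 27 deliver 0→1: —
step 28 deliver 2→4: —

1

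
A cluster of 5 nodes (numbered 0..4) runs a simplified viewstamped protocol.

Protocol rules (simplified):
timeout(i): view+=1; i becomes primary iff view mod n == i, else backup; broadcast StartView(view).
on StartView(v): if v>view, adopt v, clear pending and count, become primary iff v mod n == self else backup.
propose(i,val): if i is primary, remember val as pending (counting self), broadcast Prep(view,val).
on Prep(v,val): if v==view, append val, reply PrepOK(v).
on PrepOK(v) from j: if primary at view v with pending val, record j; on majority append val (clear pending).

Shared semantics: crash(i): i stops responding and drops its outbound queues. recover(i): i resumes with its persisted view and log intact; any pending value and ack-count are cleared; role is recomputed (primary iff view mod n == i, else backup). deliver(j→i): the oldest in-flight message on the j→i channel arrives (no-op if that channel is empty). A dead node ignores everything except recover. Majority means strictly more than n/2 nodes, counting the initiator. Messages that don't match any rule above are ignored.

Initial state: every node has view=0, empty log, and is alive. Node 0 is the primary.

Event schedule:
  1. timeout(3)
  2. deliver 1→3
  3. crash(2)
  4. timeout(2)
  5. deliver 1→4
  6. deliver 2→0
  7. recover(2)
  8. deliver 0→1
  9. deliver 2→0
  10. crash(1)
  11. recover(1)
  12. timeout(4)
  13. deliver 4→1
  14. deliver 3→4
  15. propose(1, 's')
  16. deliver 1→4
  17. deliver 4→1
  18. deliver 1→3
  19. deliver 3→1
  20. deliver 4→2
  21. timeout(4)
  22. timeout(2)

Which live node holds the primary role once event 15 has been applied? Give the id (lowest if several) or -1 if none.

0

1. timeout(3):  <3:back v1 ->
2. deliver 1→3:  nop
3. crash(2):  <2:✗back v0 ->
4. timeout(2):  nop
5. deliver 1→4:  nop
6. deliver 2→0:  nop
7. recover(2):  <2:back v0 ->
8. deliver 0→1:  nop
9. deliver 2→0:  nop
10. crash(1):  <1:✗back v0 ->
11. recover(1):  <1:back v0 ->
12. timeout(4):  <4:back v1 ->
13. deliver 4→1:  <1:prim v1 ->
14. deliver 3→4:  nop
15. propose(1,'s'):  nop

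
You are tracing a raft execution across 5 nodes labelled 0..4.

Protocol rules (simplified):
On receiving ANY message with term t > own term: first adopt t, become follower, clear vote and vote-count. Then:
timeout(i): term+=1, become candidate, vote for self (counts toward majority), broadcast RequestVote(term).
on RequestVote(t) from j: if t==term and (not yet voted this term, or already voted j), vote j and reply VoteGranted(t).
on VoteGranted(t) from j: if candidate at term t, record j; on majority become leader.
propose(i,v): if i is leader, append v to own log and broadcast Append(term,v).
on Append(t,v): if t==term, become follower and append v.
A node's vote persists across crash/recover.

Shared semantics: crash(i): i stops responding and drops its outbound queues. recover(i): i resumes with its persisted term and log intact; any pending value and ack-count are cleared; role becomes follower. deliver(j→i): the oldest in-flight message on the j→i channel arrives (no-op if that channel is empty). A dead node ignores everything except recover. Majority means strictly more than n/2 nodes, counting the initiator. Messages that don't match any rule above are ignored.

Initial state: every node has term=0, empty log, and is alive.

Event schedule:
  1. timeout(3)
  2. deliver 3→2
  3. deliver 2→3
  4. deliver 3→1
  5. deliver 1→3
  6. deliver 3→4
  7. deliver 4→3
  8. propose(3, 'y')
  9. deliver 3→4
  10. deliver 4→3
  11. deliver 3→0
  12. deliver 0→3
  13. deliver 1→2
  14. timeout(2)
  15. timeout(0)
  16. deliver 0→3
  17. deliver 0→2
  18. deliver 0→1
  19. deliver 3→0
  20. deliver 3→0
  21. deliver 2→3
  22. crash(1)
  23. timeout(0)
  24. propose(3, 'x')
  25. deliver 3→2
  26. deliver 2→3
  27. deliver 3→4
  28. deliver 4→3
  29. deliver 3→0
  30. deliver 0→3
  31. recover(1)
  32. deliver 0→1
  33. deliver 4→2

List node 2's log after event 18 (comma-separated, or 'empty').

empty

1. timeout(3):  <3:cand t1 ->
2. deliver 3→2:  <2:foll t1 ->
3. deliver 2→3:  nop
4. deliver 3→1:  <1:foll t1 ->
5. deliver 1→3:  <3:lead t1 ->
6. deliver 3→4:  <4:foll t1 ->
7. deliver 4→3:  nop
8. propose(3,'y'):  <3:lead t1 y>
9. deliver 3→4:  <4:foll t1 y>
10. deliver 4→3:  nop
11. deliver 3→0:  <0:foll t1 ->
12. deliver 0→3:  nop
13. deliver 1→2:  nop
14. timeout(2):  <2:cand t2 ->
15. timeout(0):  <0:cand t2 ->
16. deliver 0→3:  <3:foll t2 y>
17. deliver 0→2:  nop
18. deliver 0→1:  <1:foll t2 ->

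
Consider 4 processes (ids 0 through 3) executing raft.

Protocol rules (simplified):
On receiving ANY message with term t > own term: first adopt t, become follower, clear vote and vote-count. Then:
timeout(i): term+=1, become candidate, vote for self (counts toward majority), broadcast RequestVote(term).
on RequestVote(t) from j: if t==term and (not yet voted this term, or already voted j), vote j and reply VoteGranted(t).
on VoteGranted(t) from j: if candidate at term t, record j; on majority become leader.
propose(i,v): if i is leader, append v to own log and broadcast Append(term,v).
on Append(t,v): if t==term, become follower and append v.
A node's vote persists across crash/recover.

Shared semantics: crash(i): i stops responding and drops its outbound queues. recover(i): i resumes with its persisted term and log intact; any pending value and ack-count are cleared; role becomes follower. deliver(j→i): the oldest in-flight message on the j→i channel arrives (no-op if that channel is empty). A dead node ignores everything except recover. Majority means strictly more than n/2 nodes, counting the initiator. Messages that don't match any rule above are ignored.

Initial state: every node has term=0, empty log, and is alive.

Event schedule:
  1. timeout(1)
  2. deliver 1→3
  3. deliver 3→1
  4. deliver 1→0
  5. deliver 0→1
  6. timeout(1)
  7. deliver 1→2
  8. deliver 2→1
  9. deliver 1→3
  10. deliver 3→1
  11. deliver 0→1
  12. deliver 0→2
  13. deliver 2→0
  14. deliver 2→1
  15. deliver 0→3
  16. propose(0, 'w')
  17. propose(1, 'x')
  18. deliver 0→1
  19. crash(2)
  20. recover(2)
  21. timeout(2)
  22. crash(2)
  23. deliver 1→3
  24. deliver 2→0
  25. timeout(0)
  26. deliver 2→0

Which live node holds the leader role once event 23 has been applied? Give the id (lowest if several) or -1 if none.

-1

[1] timeout(1) → N1(cand t1 [-])
[2] deliver 1→3 → N3(foll t1 [-])
[3] deliver 3→1 → ∅
[4] deliver 1→0 → N0(foll t1 [-])
[5] deliver 0→1 → N1(lead t1 [-])
[6] timeout(1) → N1(cand t2 [-])
[7] deliver 1→2 → N2(foll t1 [-])
[8] deliver 2→1 → ∅
[9] deliver 1→3 → N3(foll t2 [-])
[10] deliver 3→1 → ∅
[11] deliver 0→1 → ∅
[12] deliver 0→2 → ∅
[13] deliver 2→0 → ∅
[14] deliver 2→1 → ∅
[15] deliver 0→3 → ∅
[16] propose(0,'w') → ∅
[17] propose(1,'x') → ∅
[18] deliver 0→1 → ∅
[19] crash(2) → N2(✗foll t1 [-])
[20] recover(2) → N2(foll t1 [-])
[21] timeout(2) → N2(cand t2 [-])
[22] crash(2) → N2(✗cand t2 [-])
[23] deliver 1→3 → ∅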